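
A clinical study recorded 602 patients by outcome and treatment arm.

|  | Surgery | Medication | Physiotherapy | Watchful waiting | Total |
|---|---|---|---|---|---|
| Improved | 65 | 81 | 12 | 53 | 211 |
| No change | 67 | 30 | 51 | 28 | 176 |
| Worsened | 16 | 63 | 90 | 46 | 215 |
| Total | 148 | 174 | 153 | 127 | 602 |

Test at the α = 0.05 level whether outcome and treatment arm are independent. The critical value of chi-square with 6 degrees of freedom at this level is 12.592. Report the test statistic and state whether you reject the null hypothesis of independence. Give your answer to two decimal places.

Grand total N = 602.
Expected counts (row total × column total / N):
  Improved, Surgery: 211×148/602 = 51.8738
  Improved, Medication: 211×174/602 = 60.9867
  Improved, Physiotherapy: 211×153/602 = 53.6262
  Improved, Watchful waiting: 211×127/602 = 44.5133
  No change, Surgery: 176×148/602 = 43.2691
  No change, Medication: 176×174/602 = 50.8704
  No change, Physiotherapy: 176×153/602 = 44.7309
  No change, Watchful waiting: 176×127/602 = 37.1296
  Worsened, Surgery: 215×148/602 = 52.8571
  Worsened, Medication: 215×174/602 = 62.1429
  Worsened, Physiotherapy: 215×153/602 = 54.6429
  Worsened, Watchful waiting: 215×127/602 = 45.3571
Contributions (O − E)²/E:
  (65 − 51.8738)²/51.8738 = 3.3215
  (81 − 60.9867)²/60.9867 = 6.5675
  (12 − 53.6262)²/53.6262 = 32.3115
  (53 − 44.5133)²/44.5133 = 1.6180
  (67 − 43.2691)²/43.2691 = 13.0152
  (30 − 50.8704)²/50.8704 = 8.5624
  (51 − 44.7309)²/44.7309 = 0.8786
  (28 − 37.1296)²/37.1296 = 2.2448
  (16 − 52.8571)²/52.8571 = 25.7003
  (63 − 62.1429)²/62.1429 = 0.0118
  (90 − 54.6429)²/54.6429 = 22.8781
  (46 − 45.3571)²/45.3571 = 0.0091
χ² = 3.3215 + 6.5675 + 32.3115 + 1.6180 + 13.0152 + 8.5624 + 0.8786 + 2.2448 + 25.7003 + 0.0118 + 22.8781 + 0.0091 = 117.12
df = (3−1)(4−1) = 6. Since 117.12 > 12.592, reject the null hypothesis of independence at α = 0.05.

117.12; reject H₀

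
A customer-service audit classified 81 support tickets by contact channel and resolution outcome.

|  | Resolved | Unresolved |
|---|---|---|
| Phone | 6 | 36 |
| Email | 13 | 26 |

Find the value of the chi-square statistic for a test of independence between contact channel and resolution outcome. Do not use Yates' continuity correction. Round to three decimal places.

4.086

Row totals: 42, 39. Column totals: 19, 62. Grand total N = 81.
Expected counts (row total × column total / N):
  Phone, Resolved: 42×19/81 = 9.8519
  Phone, Unresolved: 42×62/81 = 32.1481
  Email, Resolved: 39×19/81 = 9.1481
  Email, Unresolved: 39×62/81 = 29.8519
Contributions (O − E)²/E:
  (6 − 9.8519)²/9.8519 = 1.5060
  (36 − 32.1481)²/32.1481 = 0.4615
  (13 − 9.1481)²/9.1481 = 1.6219
  (26 − 29.8519)²/29.8519 = 0.4970
χ² = 1.5060 + 0.4615 + 1.6219 + 0.4970 = 4.086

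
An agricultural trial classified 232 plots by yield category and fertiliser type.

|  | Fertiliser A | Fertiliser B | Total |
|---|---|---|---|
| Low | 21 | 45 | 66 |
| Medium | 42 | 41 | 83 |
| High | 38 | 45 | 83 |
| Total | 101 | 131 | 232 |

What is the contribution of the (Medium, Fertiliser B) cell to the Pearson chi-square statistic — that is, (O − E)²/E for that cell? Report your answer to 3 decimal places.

Row total (Medium) = 83; column total (Fertiliser B) = 131; N = 232.
Expected count E = 83 × 131 / 232 = 46.8664.
Contribution = (O − E)²/E = (41 − 46.8664)² / 46.8664 = 0.734.

0.734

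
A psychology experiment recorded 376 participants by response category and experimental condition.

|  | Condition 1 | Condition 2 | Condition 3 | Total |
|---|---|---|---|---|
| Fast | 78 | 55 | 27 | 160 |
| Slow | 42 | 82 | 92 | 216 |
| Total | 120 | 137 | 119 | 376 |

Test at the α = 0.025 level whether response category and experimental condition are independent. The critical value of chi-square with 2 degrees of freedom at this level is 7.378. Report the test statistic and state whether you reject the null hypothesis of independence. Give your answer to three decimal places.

44.267; reject H₀

Grand total N = 376.
Expected counts (row total × column total / N):
  Fast, Condition 1: 160×120/376 = 51.0638
  Fast, Condition 2: 160×137/376 = 58.2979
  Fast, Condition 3: 160×119/376 = 50.6383
  Slow, Condition 1: 216×120/376 = 68.9362
  Slow, Condition 2: 216×137/376 = 78.7021
  Slow, Condition 3: 216×119/376 = 68.3617
Contributions (O − E)²/E:
  (78 − 51.0638)²/51.0638 = 14.2089
  (55 − 58.2979)²/58.2979 = 0.1866
  (27 − 50.6383)²/50.6383 = 11.0345
  (42 − 68.9362)²/68.9362 = 10.5251
  (82 − 78.7021)²/78.7021 = 0.1382
  (92 − 68.3617)²/68.3617 = 8.1737
χ² = 14.2089 + 0.1866 + 11.0345 + 10.5251 + 0.1382 + 8.1737 = 44.267
df = (2−1)(3−1) = 2. Since 44.267 > 7.378, reject the null hypothesis of independence at α = 0.025.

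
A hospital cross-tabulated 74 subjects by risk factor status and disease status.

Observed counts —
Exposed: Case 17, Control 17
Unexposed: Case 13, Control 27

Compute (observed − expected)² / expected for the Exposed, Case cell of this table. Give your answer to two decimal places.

0.75

Row total (Exposed) = 34; column total (Case) = 30; N = 74.
Expected count E = 34 × 30 / 74 = 13.784.
Contribution = (O − E)²/E = (17 − 13.784)² / 13.784 = 0.75.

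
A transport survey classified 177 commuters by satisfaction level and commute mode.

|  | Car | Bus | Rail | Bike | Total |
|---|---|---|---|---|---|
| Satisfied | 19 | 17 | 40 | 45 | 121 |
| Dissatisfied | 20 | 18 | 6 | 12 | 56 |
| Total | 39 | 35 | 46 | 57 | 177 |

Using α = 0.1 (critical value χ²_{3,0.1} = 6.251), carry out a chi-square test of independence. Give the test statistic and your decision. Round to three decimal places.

Grand total N = 177.
Expected counts (row total × column total / N):
  Satisfied, Car: 121×39/177 = 26.6610
  Satisfied, Bus: 121×35/177 = 23.9266
  Satisfied, Rail: 121×46/177 = 31.4463
  Satisfied, Bike: 121×57/177 = 38.9661
  Dissatisfied, Car: 56×39/177 = 12.3390
  Dissatisfied, Bus: 56×35/177 = 11.0734
  Dissatisfied, Rail: 56×46/177 = 14.5537
  Dissatisfied, Bike: 56×57/177 = 18.0339
Contributions (O − E)²/E:
  (19 − 26.6610)²/26.6610 = 2.2014
  (17 − 23.9266)²/23.9266 = 2.0052
  (40 − 31.4463)²/31.4463 = 2.3267
  (45 − 38.9661)²/38.9661 = 0.9343
  (20 − 12.3390)²/12.3390 = 4.7565
  (18 − 11.0734)²/11.0734 = 4.3327
  (6 − 14.5537)²/14.5537 = 5.0273
  (12 − 18.0339)²/18.0339 = 2.0189
χ² = 2.2014 + 2.0052 + 2.3267 + 0.9343 + 4.7565 + 4.3327 + 5.0273 + 2.0189 = 23.603
df = (2−1)(4−1) = 3. Since 23.603 > 6.251, reject the null hypothesis of independence at α = 0.1.

23.603; reject H₀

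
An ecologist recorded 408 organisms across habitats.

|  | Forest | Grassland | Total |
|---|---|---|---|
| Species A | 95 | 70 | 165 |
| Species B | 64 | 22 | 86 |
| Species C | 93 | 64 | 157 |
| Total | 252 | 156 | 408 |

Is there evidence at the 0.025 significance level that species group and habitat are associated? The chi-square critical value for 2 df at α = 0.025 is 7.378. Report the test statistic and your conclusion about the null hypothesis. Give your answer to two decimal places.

Grand total N = 408.
Expected counts (row total × column total / N):
  Species A, Forest: 165×252/408 = 101.912
  Species A, Grassland: 165×156/408 = 63.088
  Species B, Forest: 86×252/408 = 53.118
  Species B, Grassland: 86×156/408 = 32.882
  Species C, Forest: 157×252/408 = 96.971
  Species C, Grassland: 157×156/408 = 60.029
Contributions (O − E)²/E:
  (95 − 101.912)²/101.912 = 0.4688
  (70 − 63.088)²/63.088 = 0.7573
  (64 − 53.118)²/53.118 = 2.2293
  (22 − 32.882)²/32.882 = 3.6013
  (93 − 96.971)²/96.971 = 0.1626
  (64 − 60.029)²/60.029 = 0.2627
χ² = 0.4688 + 0.7573 + 2.2293 + 3.6013 + 0.1626 + 0.2627 = 7.48
df = (3−1)(2−1) = 2. Since 7.48 > 7.378, reject the null hypothesis of independence at α = 0.025.

7.48; reject H₀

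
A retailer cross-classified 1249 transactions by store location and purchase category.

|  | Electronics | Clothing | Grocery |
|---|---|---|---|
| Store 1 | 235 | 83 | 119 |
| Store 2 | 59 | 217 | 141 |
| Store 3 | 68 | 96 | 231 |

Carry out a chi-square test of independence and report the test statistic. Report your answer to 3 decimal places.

283.042

Row totals: 437, 417, 395. Column totals: 362, 396, 491. Grand total N = 1249.
Expected counts (row total × column total / N):
  Store 1, Electronics: 437×362/1249 = 126.6565
  Store 1, Clothing: 437×396/1249 = 138.5524
  Store 1, Grocery: 437×491/1249 = 171.7910
  Store 2, Electronics: 417×362/1249 = 120.8599
  Store 2, Clothing: 417×396/1249 = 132.2114
  Store 2, Grocery: 417×491/1249 = 163.9287
  Store 3, Electronics: 395×362/1249 = 114.4836
  Store 3, Clothing: 395×396/1249 = 125.2362
  Store 3, Grocery: 395×491/1249 = 155.2802
Contributions (O − E)²/E:
  (235 − 126.6565)²/126.6565 = 92.6783
  (83 − 138.5524)²/138.5524 = 22.2737
  (119 − 171.7910)²/171.7910 = 16.2226
  (59 − 120.8599)²/120.8599 = 31.6618
  (217 − 132.2114)²/132.2114 = 54.3758
  (141 − 163.9287)²/163.9287 = 3.2070
  (68 − 114.4836)²/114.4836 = 18.8737
  (96 − 125.2362)²/125.2362 = 6.8251
  (231 − 155.2802)²/155.2802 = 36.9235
χ² = 92.6783 + 22.2737 + 16.2226 + 31.6618 + 54.3758 + 3.2070 + 18.8737 + 6.8251 + 36.9235 = 283.042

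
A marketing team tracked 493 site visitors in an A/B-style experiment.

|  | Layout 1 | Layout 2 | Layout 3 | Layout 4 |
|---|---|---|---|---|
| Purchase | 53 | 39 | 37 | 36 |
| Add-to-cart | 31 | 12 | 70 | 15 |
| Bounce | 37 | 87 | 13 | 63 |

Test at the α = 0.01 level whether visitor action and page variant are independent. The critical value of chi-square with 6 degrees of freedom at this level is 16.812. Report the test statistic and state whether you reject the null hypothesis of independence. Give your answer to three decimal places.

Row totals: 165, 128, 200. Column totals: 121, 138, 120, 114. Grand total N = 493.
Expected counts (row total × column total / N):
  Purchase, Layout 1: 165×121/493 = 40.4970
  Purchase, Layout 2: 165×138/493 = 46.1866
  Purchase, Layout 3: 165×120/493 = 40.1623
  Purchase, Layout 4: 165×114/493 = 38.1542
  Add-to-cart, Layout 1: 128×121/493 = 31.4158
  Add-to-cart, Layout 2: 128×138/493 = 35.8296
  Add-to-cart, Layout 3: 128×120/493 = 31.1562
  Add-to-cart, Layout 4: 128×114/493 = 29.5984
  Bounce, Layout 1: 200×121/493 = 49.0872
  Bounce, Layout 2: 200×138/493 = 55.9838
  Bounce, Layout 3: 200×120/493 = 48.6815
  Bounce, Layout 4: 200×114/493 = 46.2475
Contributions (O − E)²/E:
  (53 − 40.4970)²/40.4970 = 3.8602
  (39 − 46.1866)²/46.1866 = 1.1182
  (37 − 40.1623)²/40.1623 = 0.2490
  (36 − 38.1542)²/38.1542 = 0.1216
  (31 − 31.4158)²/31.4158 = 0.0055
  (12 − 35.8296)²/35.8296 = 15.8486
  (70 − 31.1562)²/31.1562 = 48.4283
  (15 − 29.5984)²/29.5984 = 7.2002
  (37 − 49.0872)²/49.0872 = 2.9763
  (87 − 55.9838)²/55.9838 = 17.1836
  (13 − 48.6815)²/48.6815 = 26.1530
  (63 − 46.2475)²/46.2475 = 6.0684
χ² = 3.8602 + 1.1182 + 0.2490 + 0.1216 + 0.0055 + 15.8486 + 48.4283 + 7.2002 + 2.9763 + 17.1836 + 26.1530 + 6.0684 = 129.213
df = (3−1)(4−1) = 6. Since 129.213 > 16.812, reject the null hypothesis of independence at α = 0.01.

129.213; reject H₀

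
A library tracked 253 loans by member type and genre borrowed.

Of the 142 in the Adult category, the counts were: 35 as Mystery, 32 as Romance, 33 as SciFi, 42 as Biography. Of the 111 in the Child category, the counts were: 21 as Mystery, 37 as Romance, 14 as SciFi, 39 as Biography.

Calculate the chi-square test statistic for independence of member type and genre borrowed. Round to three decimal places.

7.976

Row totals: 142, 111. Column totals: 56, 69, 47, 81. Grand total N = 253.
Expected counts (row total × column total / N):
  Adult, Mystery: 142×56/253 = 31.43083
  Adult, Romance: 142×69/253 = 38.72727
  Adult, SciFi: 142×47/253 = 26.37945
  Adult, Biography: 142×81/253 = 45.46245
  Child, Mystery: 111×56/253 = 24.56917
  Child, Romance: 111×69/253 = 30.27273
  Child, SciFi: 111×47/253 = 20.62055
  Child, Biography: 111×81/253 = 35.53755
Contributions (O − E)²/E:
  (35 − 31.43083)²/31.43083 = 0.4053
  (32 − 38.72727)²/38.72727 = 1.1686
  (33 − 26.37945)²/26.37945 = 1.6616
  (42 − 45.46245)²/45.46245 = 0.2637
  (21 − 24.56917)²/24.56917 = 0.5185
  (37 − 30.27273)²/30.27273 = 1.4949
  (14 − 20.62055)²/20.62055 = 2.1256
  (39 − 35.53755)²/35.53755 = 0.3373
χ² = 0.4053 + 1.1686 + 1.6616 + 0.2637 + 0.5185 + 1.4949 + 2.1256 + 0.3373 = 7.976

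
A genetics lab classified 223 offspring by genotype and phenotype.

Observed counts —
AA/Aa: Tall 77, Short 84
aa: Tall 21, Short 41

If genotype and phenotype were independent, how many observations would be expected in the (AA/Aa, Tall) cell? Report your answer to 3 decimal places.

70.753

Row total (AA/Aa) = 161; column total (Tall) = 98; grand total N = 223.
Expected count = (row total × column total) / N = 161 × 98 / 223 = 70.753.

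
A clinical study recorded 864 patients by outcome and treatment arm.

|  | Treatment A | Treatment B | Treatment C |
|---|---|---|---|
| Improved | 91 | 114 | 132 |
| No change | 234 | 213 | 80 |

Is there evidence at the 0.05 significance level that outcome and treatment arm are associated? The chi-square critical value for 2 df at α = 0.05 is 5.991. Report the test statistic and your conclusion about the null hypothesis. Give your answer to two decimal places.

Row totals: 337, 527. Column totals: 325, 327, 212. Grand total N = 864.
Expected counts (row total × column total / N):
  Improved, Treatment A: 337×325/864 = 126.7650
  Improved, Treatment B: 337×327/864 = 127.5451
  Improved, Treatment C: 337×212/864 = 82.6898
  No change, Treatment A: 527×325/864 = 198.2350
  No change, Treatment B: 527×327/864 = 199.4549
  No change, Treatment C: 527×212/864 = 129.3102
Contributions (O − E)²/E:
  (91 − 126.7650)²/126.7650 = 10.0906
  (114 − 127.5451)²/127.5451 = 1.4385
  (132 − 82.6898)²/82.6898 = 29.4050
  (234 − 198.2350)²/198.2350 = 6.4526
  (213 − 199.4549)²/199.4549 = 0.9199
  (80 − 129.3102)²/129.3102 = 18.8036
χ² = 10.0906 + 1.4385 + 29.4050 + 6.4526 + 0.9199 + 18.8036 = 67.11
df = (2−1)(3−1) = 2. Since 67.11 > 5.991, reject the null hypothesis of independence at α = 0.05.

67.11; reject H₀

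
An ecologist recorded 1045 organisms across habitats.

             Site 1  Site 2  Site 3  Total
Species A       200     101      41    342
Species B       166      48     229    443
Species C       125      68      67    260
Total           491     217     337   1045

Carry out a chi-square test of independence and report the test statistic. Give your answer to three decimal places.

154.399

Grand total N = 1045.
Expected counts (row total × column total / N):
  Species A, Site 1: 342×491/1045 = 160.6909
  Species A, Site 2: 342×217/1045 = 71.0182
  Species A, Site 3: 342×337/1045 = 110.2909
  Species B, Site 1: 443×491/1045 = 208.1464
  Species B, Site 2: 443×217/1045 = 91.9914
  Species B, Site 3: 443×337/1045 = 142.8622
  Species C, Site 1: 260×491/1045 = 122.1627
  Species C, Site 2: 260×217/1045 = 53.9904
  Species C, Site 3: 260×337/1045 = 83.8469
Contributions (O − E)²/E:
  (200 − 160.6909)²/160.6909 = 9.6160
  (101 − 71.0182)²/71.0182 = 12.6574
  (41 − 110.2909)²/110.2909 = 43.5324
  (166 − 208.1464)²/208.1464 = 8.5340
  (48 − 91.9914)²/91.9914 = 21.0372
  (229 − 142.8622)²/142.8622 = 51.9362
  (125 − 122.1627)²/122.1627 = 0.0659
  (68 − 53.9904)²/53.9904 = 3.6353
  (67 − 83.8469)²/83.8469 = 3.3850
χ² = 9.6160 + 12.6574 + 43.5324 + 8.5340 + 21.0372 + 51.9362 + 0.0659 + 3.6353 + 3.3850 = 154.399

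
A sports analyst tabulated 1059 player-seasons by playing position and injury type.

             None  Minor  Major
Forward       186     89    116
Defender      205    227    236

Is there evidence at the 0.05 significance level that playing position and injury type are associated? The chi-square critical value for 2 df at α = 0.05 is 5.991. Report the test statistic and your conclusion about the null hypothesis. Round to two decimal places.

31.82; reject H₀

Row totals: 391, 668. Column totals: 391, 316, 352. Grand total N = 1059.
Expected counts (row total × column total / N):
  Forward, None: 391×391/1059 = 144.364
  Forward, Minor: 391×316/1059 = 116.672
  Forward, Major: 391×352/1059 = 129.964
  Defender, None: 668×391/1059 = 246.636
  Defender, Minor: 668×316/1059 = 199.328
  Defender, Major: 668×352/1059 = 222.036
Contributions (O − E)²/E:
  (186 − 144.364)²/144.364 = 12.0082
  (89 − 116.672)²/116.672 = 6.5632
  (116 − 129.964)²/129.964 = 1.5004
  (205 − 246.636)²/246.636 = 7.0288
  (227 − 199.328)²/199.328 = 3.8416
  (236 − 222.036)²/222.036 = 0.8782
χ² = 12.0082 + 6.5632 + 1.5004 + 7.0288 + 3.8416 + 0.8782 = 31.82
df = (2−1)(3−1) = 2. Since 31.82 > 5.991, reject the null hypothesis of independence at α = 0.05.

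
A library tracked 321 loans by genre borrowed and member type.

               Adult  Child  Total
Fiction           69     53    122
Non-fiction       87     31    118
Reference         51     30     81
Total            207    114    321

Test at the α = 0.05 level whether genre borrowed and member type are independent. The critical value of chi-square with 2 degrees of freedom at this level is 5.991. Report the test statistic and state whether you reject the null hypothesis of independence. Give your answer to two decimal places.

Grand total N = 321.
Expected counts (row total × column total / N):
  Fiction, Adult: 122×207/321 = 78.673
  Fiction, Child: 122×114/321 = 43.327
  Non-fiction, Adult: 118×207/321 = 76.093
  Non-fiction, Child: 118×114/321 = 41.907
  Reference, Adult: 81×207/321 = 52.234
  Reference, Child: 81×114/321 = 28.766
Contributions (O − E)²/E:
  (69 − 78.673)²/78.673 = 1.1893
  (53 − 43.327)²/43.327 = 2.1596
  (87 − 76.093)²/76.093 = 1.5634
  (31 − 41.907)²/41.907 = 2.8387
  (51 − 52.234)²/52.234 = 0.0292
  (30 − 28.766)²/28.766 = 0.0529
χ² = 1.1893 + 2.1596 + 1.5634 + 2.8387 + 0.0292 + 0.0529 = 7.83
df = (3−1)(2−1) = 2. Since 7.83 > 5.991, reject the null hypothesis of independence at α = 0.05.

7.83; reject H₀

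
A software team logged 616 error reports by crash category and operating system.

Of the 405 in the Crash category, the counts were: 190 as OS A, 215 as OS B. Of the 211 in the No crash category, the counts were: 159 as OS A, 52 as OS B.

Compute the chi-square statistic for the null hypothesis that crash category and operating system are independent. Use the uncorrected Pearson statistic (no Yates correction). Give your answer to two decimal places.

45.70

Row totals: 405, 211. Column totals: 349, 267. Grand total N = 616.
Expected counts (row total × column total / N):
  Crash, OS A: 405×349/616 = 229.456
  Crash, OS B: 405×267/616 = 175.544
  No crash, OS A: 211×349/616 = 119.544
  No crash, OS B: 211×267/616 = 91.456
Contributions (O − E)²/E:
  (190 − 229.456)²/229.456 = 6.7846
  (215 − 175.544)²/175.544 = 8.8683
  (159 − 119.544)²/119.544 = 13.0226
  (52 − 91.456)²/91.456 = 17.0221
χ² = 6.7846 + 8.8683 + 13.0226 + 17.0221 = 45.70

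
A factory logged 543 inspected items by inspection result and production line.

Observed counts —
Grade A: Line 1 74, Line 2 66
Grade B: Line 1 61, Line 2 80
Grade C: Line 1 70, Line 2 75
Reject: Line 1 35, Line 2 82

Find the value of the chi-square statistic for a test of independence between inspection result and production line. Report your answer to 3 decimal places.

14.962

Row totals: 140, 141, 145, 117. Column totals: 240, 303. Grand total N = 543.
Expected counts (row total × column total / N):
  Grade A, Line 1: 140×240/543 = 61.8785
  Grade A, Line 2: 140×303/543 = 78.1215
  Grade B, Line 1: 141×240/543 = 62.3204
  Grade B, Line 2: 141×303/543 = 78.6796
  Grade C, Line 1: 145×240/543 = 64.0884
  Grade C, Line 2: 145×303/543 = 80.9116
  Reject, Line 1: 117×240/543 = 51.7127
  Reject, Line 2: 117×303/543 = 65.2873
Contributions (O − E)²/E:
  (74 − 61.8785)²/61.8785 = 2.3745
  (66 − 78.1215)²/78.1215 = 1.8808
  (61 − 62.3204)²/62.3204 = 0.0280
  (80 − 78.6796)²/78.6796 = 0.0222
  (70 − 64.0884)²/64.0884 = 0.5453
  (75 − 80.9116)²/80.9116 = 0.4319
  (35 − 51.7127)²/51.7127 = 5.4013
  (82 − 65.2873)²/65.2873 = 4.2782
χ² = 2.3745 + 1.8808 + 0.0280 + 0.0222 + 0.5453 + 0.4319 + 5.4013 + 4.2782 = 14.962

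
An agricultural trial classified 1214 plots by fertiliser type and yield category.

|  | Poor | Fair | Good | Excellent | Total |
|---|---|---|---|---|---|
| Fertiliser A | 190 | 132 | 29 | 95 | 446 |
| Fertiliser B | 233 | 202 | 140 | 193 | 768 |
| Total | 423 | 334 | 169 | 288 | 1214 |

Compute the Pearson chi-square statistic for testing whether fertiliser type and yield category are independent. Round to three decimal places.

42.906

Grand total N = 1214.
Expected counts (row total × column total / N):
  Fertiliser A, Poor: 446×423/1214 = 155.4020
  Fertiliser A, Fair: 446×334/1214 = 122.7051
  Fertiliser A, Good: 446×169/1214 = 62.0873
  Fertiliser A, Excellent: 446×288/1214 = 105.8056
  Fertiliser B, Poor: 768×423/1214 = 267.5980
  Fertiliser B, Fair: 768×334/1214 = 211.2949
  Fertiliser B, Good: 768×169/1214 = 106.9127
  Fertiliser B, Excellent: 768×288/1214 = 182.1944
Contributions (O − E)²/E:
  (190 − 155.4020)²/155.4020 = 7.7027
  (132 − 122.7051)²/122.7051 = 0.7041
  (29 − 62.0873)²/62.0873 = 17.6327
  (95 − 105.8056)²/105.8056 = 1.1035
  (233 − 267.5980)²/267.5980 = 4.4732
  (202 − 211.2949)²/211.2949 = 0.4089
  (140 − 106.9127)²/106.9127 = 10.2398
  (193 − 182.1944)²/182.1944 = 0.6409
χ² = 7.7027 + 0.7041 + 17.6327 + 1.1035 + 4.4732 + 0.4089 + 10.2398 + 0.6409 = 42.906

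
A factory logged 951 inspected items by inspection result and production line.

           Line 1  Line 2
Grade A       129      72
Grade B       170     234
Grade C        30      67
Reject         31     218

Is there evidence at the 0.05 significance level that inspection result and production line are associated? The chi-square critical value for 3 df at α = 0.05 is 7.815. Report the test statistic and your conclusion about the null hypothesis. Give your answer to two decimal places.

132.57; reject H₀

Row totals: 201, 404, 97, 249. Column totals: 360, 591. Grand total N = 951.
Expected counts (row total × column total / N):
  Grade A, Line 1: 201×360/951 = 76.0883
  Grade A, Line 2: 201×591/951 = 124.9117
  Grade B, Line 1: 404×360/951 = 152.9338
  Grade B, Line 2: 404×591/951 = 251.0662
  Grade C, Line 1: 97×360/951 = 36.7192
  Grade C, Line 2: 97×591/951 = 60.2808
  Reject, Line 1: 249×360/951 = 94.2587
  Reject, Line 2: 249×591/951 = 154.7413
Contributions (O − E)²/E:
  (129 − 76.0883)²/76.0883 = 36.7947
  (72 − 124.9117)²/124.9117 = 22.4130
  (170 − 152.9338)²/152.9338 = 1.9045
  (234 − 251.0662)²/251.0662 = 1.1601
  (30 − 36.7192)²/36.7192 = 1.2295
  (67 − 60.2808)²/60.2808 = 0.7490
  (31 − 94.2587)²/94.2587 = 42.4540
  (218 − 154.7413)²/154.7413 = 25.8603
χ² = 36.7947 + 22.4130 + 1.9045 + 1.1601 + 1.2295 + 0.7490 + 42.4540 + 25.8603 = 132.57
df = (4−1)(2−1) = 3. Since 132.57 > 7.815, reject the null hypothesis of independence at α = 0.05.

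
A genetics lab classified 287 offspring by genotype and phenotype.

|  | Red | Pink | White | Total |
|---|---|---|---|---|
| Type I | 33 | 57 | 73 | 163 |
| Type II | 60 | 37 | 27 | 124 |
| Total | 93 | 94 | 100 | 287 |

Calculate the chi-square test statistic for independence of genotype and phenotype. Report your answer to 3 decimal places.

28.480

Grand total N = 287.
Expected counts (row total × column total / N):
  Type I, Red: 163×93/287 = 52.8188
  Type I, Pink: 163×94/287 = 53.3868
  Type I, White: 163×100/287 = 56.7944
  Type II, Red: 124×93/287 = 40.1812
  Type II, Pink: 124×94/287 = 40.6132
  Type II, White: 124×100/287 = 43.2056
Contributions (O − E)²/E:
  (33 − 52.8188)²/52.8188 = 7.4365
  (57 − 53.3868)²/53.3868 = 0.2445
  (73 − 56.7944)²/56.7944 = 4.6241
  (60 − 40.1812)²/40.1812 = 9.7753
  (37 − 40.6132)²/40.6132 = 0.3215
  (27 − 43.2056)²/43.2056 = 6.0784
χ² = 7.4365 + 0.2445 + 4.6241 + 9.7753 + 0.3215 + 6.0784 = 28.480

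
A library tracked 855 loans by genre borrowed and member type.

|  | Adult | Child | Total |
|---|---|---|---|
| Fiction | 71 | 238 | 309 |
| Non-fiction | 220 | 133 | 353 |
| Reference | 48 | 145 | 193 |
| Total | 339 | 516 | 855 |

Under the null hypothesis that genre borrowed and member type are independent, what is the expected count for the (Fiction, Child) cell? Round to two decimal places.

Row total (Fiction) = 309; column total (Child) = 516; grand total N = 855.
Expected count = (row total × column total) / N = 309 × 516 / 855 = 186.48.

186.48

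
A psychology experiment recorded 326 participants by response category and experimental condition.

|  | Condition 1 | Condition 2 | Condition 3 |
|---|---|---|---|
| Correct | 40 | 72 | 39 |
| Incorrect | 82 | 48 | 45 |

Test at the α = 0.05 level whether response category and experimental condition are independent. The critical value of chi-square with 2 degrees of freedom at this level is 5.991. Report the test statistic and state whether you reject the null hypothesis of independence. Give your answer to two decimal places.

18.02; reject H₀

Row totals: 151, 175. Column totals: 122, 120, 84. Grand total N = 326.
Expected counts (row total × column total / N):
  Correct, Condition 1: 151×122/326 = 56.509
  Correct, Condition 2: 151×120/326 = 55.583
  Correct, Condition 3: 151×84/326 = 38.908
  Incorrect, Condition 1: 175×122/326 = 65.491
  Incorrect, Condition 2: 175×120/326 = 64.417
  Incorrect, Condition 3: 175×84/326 = 45.092
Contributions (O − E)²/E:
  (40 − 56.509)²/56.509 = 4.8231
  (72 − 55.583)²/55.583 = 4.8489
  (39 − 38.908)²/38.908 = 0.0002
  (82 − 65.491)²/65.491 = 4.1616
  (48 − 64.417)²/64.417 = 4.1840
  (45 − 45.092)²/45.092 = 0.0002
χ² = 4.8231 + 4.8489 + 0.0002 + 4.1616 + 4.1840 + 0.0002 = 18.02
df = (2−1)(3−1) = 2. Since 18.02 > 5.991, reject the null hypothesis of independence at α = 0.05.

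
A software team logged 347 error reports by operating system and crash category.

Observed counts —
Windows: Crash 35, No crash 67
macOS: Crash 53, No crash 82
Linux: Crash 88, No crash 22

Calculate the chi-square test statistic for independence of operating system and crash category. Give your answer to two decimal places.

55.81

Row totals: 102, 135, 110. Column totals: 176, 171. Grand total N = 347.
Expected counts (row total × column total / N):
  Windows, Crash: 102×176/347 = 51.735
  Windows, No crash: 102×171/347 = 50.265
  macOS, Crash: 135×176/347 = 68.473
  macOS, No crash: 135×171/347 = 66.527
  Linux, Crash: 110×176/347 = 55.793
  Linux, No crash: 110×171/347 = 54.207
Contributions (O − E)²/E:
  (35 − 51.735)²/51.735 = 5.4134
  (67 − 50.265)²/50.265 = 5.5717
  (53 − 68.473)²/68.473 = 3.4965
  (82 − 66.527)²/66.527 = 3.5987
  (88 − 55.793)²/55.793 = 18.5918
  (22 − 54.207)²/54.207 = 19.1357
χ² = 5.4134 + 5.5717 + 3.4965 + 3.5987 + 18.5918 + 19.1357 = 55.81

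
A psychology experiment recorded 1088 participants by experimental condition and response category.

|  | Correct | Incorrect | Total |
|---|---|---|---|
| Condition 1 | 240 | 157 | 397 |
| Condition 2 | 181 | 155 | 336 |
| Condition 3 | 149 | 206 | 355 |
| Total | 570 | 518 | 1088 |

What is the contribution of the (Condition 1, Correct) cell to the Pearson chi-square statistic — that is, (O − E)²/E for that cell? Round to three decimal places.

4.927

Row total (Condition 1) = 397; column total (Correct) = 570; N = 1088.
Expected count E = 397 × 570 / 1088 = 207.9871.
Contribution = (O − E)²/E = (240 − 207.9871)² / 207.9871 = 4.927.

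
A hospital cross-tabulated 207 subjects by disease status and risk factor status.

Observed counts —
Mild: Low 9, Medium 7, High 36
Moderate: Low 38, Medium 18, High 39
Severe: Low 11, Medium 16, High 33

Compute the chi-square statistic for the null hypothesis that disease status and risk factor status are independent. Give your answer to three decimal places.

16.767

Row totals: 52, 95, 60. Column totals: 58, 41, 108. Grand total N = 207.
Expected counts (row total × column total / N):
  Mild, Low: 52×58/207 = 14.57005
  Mild, Medium: 52×41/207 = 10.29952
  Mild, High: 52×108/207 = 27.13043
  Moderate, Low: 95×58/207 = 26.61836
  Moderate, Medium: 95×41/207 = 18.81643
  Moderate, High: 95×108/207 = 49.56522
  Severe, Low: 60×58/207 = 16.81159
  Severe, Medium: 60×41/207 = 11.88406
  Severe, High: 60×108/207 = 31.30435
Contributions (O − E)²/E:
  (9 − 14.57005)²/14.57005 = 2.1294
  (7 − 10.29952)²/10.29952 = 1.0570
  (36 − 27.13043)²/27.13043 = 2.8997
  (38 − 26.61836)²/26.61836 = 4.8666
  (18 − 18.81643)²/18.81643 = 0.0354
  (39 − 49.56522)²/49.56522 = 2.2521
  (11 − 16.81159)²/16.81159 = 2.0090
  (16 − 11.88406)²/11.88406 = 1.4255
  (33 − 31.30435)²/31.30435 = 0.0918
χ² = 2.1294 + 1.0570 + 2.8997 + 4.8666 + 0.0354 + 2.2521 + 2.0090 + 1.4255 + 0.0918 = 16.767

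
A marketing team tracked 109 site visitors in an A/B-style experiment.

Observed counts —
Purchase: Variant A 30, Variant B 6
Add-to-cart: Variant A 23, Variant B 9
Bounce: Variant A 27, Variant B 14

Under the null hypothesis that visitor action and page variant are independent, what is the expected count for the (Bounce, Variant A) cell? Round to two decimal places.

Row total (Bounce) = 41; column total (Variant A) = 80; grand total N = 109.
Expected count = (row total × column total) / N = 41 × 80 / 109 = 30.09.

30.09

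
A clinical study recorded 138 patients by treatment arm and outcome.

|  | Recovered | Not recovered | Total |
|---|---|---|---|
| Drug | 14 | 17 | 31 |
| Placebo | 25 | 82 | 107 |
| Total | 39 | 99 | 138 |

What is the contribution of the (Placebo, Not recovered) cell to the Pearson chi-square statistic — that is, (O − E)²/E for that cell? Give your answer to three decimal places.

Row total (Placebo) = 107; column total (Not recovered) = 99; N = 138.
Expected count E = 107 × 99 / 138 = 76.7609.
Contribution = (O − E)²/E = (82 − 76.7609)² / 76.7609 = 0.358.

0.358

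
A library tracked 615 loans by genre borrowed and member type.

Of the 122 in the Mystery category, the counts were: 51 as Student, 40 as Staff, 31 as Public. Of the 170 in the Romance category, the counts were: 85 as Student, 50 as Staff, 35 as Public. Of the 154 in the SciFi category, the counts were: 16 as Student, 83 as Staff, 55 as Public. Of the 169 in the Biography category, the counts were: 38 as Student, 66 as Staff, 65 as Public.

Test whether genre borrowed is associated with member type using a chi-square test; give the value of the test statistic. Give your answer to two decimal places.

75.12

Row totals: 122, 170, 154, 169. Column totals: 190, 239, 186. Grand total N = 615.
Expected counts (row total × column total / N):
  Mystery, Student: 122×190/615 = 37.691
  Mystery, Staff: 122×239/615 = 47.411
  Mystery, Public: 122×186/615 = 36.898
  Romance, Student: 170×190/615 = 52.520
  Romance, Staff: 170×239/615 = 66.065
  Romance, Public: 170×186/615 = 51.415
  SciFi, Student: 154×190/615 = 47.577
  SciFi, Staff: 154×239/615 = 59.847
  SciFi, Public: 154×186/615 = 46.576
  Biography, Student: 169×190/615 = 52.211
  Biography, Staff: 169×239/615 = 65.676
  Biography, Public: 169×186/615 = 51.112
Contributions (O − E)²/E:
  (51 − 37.691)²/37.691 = 4.6995
  (40 − 47.411)²/47.411 = 1.1584
  (31 − 36.898)²/36.898 = 0.9428
  (85 − 52.520)²/52.520 = 20.0866
  (50 − 66.065)²/66.065 = 3.9065
  (35 − 51.415)²/51.415 = 5.2407
  (16 − 47.577)²/47.577 = 20.9578
  (83 − 59.847)²/59.847 = 8.9572
  (55 − 46.576)²/46.576 = 1.5236
  (38 − 52.211)²/52.211 = 3.8680
  (66 − 65.676)²/65.676 = 0.0016
  (65 − 51.112)²/51.112 = 3.7736
χ² = 4.6995 + 1.1584 + 0.9428 + 20.0866 + 3.9065 + 5.2407 + 20.9578 + 8.9572 + 1.5236 + 3.8680 + 0.0016 + 3.7736 = 75.12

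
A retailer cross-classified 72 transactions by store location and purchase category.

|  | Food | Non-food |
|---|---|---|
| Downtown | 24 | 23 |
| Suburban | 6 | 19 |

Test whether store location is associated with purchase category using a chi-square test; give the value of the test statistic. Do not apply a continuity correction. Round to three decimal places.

4.918

Row totals: 47, 25. Column totals: 30, 42. Grand total N = 72.
Expected counts (row total × column total / N):
  Downtown, Food: 47×30/72 = 19.583333
  Downtown, Non-food: 47×42/72 = 27.416667
  Suburban, Food: 25×30/72 = 10.416667
  Suburban, Non-food: 25×42/72 = 14.583333
Contributions (O − E)²/E:
  (24 − 19.583333)²/19.583333 = 0.9961
  (23 − 27.416667)²/27.416667 = 0.7115
  (6 − 10.416667)²/10.416667 = 1.8727
  (19 − 14.583333)²/14.583333 = 1.3376
χ² = 0.9961 + 0.7115 + 1.8727 + 1.3376 = 4.918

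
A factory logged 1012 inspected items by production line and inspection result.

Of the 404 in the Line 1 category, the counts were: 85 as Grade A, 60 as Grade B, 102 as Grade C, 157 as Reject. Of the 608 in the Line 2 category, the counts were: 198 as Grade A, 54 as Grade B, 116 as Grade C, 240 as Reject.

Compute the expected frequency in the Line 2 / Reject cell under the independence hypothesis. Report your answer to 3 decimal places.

238.514

Row total (Line 2) = 608; column total (Reject) = 397; grand total N = 1012.
Expected count = (row total × column total) / N = 608 × 397 / 1012 = 238.514.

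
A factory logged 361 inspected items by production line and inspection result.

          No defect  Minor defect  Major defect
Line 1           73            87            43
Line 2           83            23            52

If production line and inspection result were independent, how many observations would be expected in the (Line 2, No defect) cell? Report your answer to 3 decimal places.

Row total (Line 2) = 158; column total (No defect) = 156; grand total N = 361.
Expected count = (row total × column total) / N = 158 × 156 / 361 = 68.277.

68.277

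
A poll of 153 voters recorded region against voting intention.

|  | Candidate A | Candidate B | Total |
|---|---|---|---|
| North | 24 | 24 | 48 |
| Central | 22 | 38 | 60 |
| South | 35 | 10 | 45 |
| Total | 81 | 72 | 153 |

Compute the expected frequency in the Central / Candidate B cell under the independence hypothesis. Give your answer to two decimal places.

28.24

Row total (Central) = 60; column total (Candidate B) = 72; grand total N = 153.
Expected count = (row total × column total) / N = 60 × 72 / 153 = 28.24.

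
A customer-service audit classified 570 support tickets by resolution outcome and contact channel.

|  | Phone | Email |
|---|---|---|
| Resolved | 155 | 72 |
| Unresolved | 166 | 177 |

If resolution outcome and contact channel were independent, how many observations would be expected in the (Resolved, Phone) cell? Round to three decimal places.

127.837

Row total (Resolved) = 227; column total (Phone) = 321; grand total N = 570.
Expected count = (row total × column total) / N = 227 × 321 / 570 = 127.837.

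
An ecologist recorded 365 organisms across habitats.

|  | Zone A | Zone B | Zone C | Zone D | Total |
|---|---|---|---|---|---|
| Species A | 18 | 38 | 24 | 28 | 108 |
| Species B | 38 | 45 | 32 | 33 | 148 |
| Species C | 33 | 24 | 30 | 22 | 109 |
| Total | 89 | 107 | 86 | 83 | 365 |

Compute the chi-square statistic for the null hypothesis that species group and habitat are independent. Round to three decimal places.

9.452

Grand total N = 365.
Expected counts (row total × column total / N):
  Species A, Zone A: 108×89/365 = 26.3342
  Species A, Zone B: 108×107/365 = 31.6603
  Species A, Zone C: 108×86/365 = 25.4466
  Species A, Zone D: 108×83/365 = 24.5589
  Species B, Zone A: 148×89/365 = 36.0877
  Species B, Zone B: 148×107/365 = 43.3863
  Species B, Zone C: 148×86/365 = 34.8712
  Species B, Zone D: 148×83/365 = 33.6548
  Species C, Zone A: 109×89/365 = 26.5781
  Species C, Zone B: 109×107/365 = 31.9534
  Species C, Zone C: 109×86/365 = 25.6822
  Species C, Zone D: 109×83/365 = 24.7863
Contributions (O − E)²/E:
  (18 − 26.3342)²/26.3342 = 2.6376
  (38 − 31.6603)²/31.6603 = 1.2695
  (24 − 25.4466)²/25.4466 = 0.0822
  (28 − 24.5589)²/24.5589 = 0.4822
  (38 − 36.0877)²/36.0877 = 0.1013
  (45 − 43.3863)²/43.3863 = 0.0600
  (32 − 34.8712)²/34.8712 = 0.2364
  (33 − 33.6548)²/33.6548 = 0.0127
  (33 − 26.5781)²/26.5781 = 1.5517
  (24 − 31.9534)²/31.9534 = 1.9797
  (30 − 25.6822)²/25.6822 = 0.7259
  (22 − 24.7863)²/24.7863 = 0.3132
χ² = 2.6376 + 1.2695 + 0.0822 + 0.4822 + 0.1013 + 0.0600 + 0.2364 + 0.0127 + 1.5517 + 1.9797 + 0.7259 + 0.3132 = 9.452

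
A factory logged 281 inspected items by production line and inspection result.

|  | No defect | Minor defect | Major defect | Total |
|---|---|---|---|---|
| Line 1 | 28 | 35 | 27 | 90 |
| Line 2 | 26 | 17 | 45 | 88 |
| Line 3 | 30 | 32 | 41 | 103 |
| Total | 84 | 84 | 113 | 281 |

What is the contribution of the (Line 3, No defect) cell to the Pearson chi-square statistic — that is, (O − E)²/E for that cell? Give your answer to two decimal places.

Row total (Line 3) = 103; column total (No defect) = 84; N = 281.
Expected count E = 103 × 84 / 281 = 30.790.
Contribution = (O − E)²/E = (30 − 30.790)² / 30.790 = 0.02.

0.02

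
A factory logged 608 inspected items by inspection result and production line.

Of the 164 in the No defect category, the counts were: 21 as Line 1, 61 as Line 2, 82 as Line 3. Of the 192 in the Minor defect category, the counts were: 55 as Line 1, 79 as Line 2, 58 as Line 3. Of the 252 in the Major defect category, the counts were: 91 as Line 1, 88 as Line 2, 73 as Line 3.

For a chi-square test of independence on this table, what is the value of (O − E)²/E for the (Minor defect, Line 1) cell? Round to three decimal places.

0.097

Row total (Minor defect) = 192; column total (Line 1) = 167; N = 608.
Expected count E = 192 × 167 / 608 = 52.73684.
Contribution = (O − E)²/E = (55 − 52.73684)² / 52.73684 = 0.097.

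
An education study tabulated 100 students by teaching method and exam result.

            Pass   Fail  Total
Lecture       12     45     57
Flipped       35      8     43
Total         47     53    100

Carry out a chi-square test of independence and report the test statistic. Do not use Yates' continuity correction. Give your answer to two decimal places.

Grand total N = 100.
Expected counts (row total × column total / N):
  Lecture, Pass: 57×47/100 = 26.790
  Lecture, Fail: 57×53/100 = 30.210
  Flipped, Pass: 43×47/100 = 20.210
  Flipped, Fail: 43×53/100 = 22.790
Contributions (O − E)²/E:
  (12 − 26.790)²/26.790 = 8.1651
  (45 − 30.210)²/30.210 = 7.2408
  (35 − 20.210)²/20.210 = 10.8236
  (8 − 22.790)²/22.790 = 9.5982
χ² = 8.1651 + 7.2408 + 10.8236 + 9.5982 = 35.83

35.83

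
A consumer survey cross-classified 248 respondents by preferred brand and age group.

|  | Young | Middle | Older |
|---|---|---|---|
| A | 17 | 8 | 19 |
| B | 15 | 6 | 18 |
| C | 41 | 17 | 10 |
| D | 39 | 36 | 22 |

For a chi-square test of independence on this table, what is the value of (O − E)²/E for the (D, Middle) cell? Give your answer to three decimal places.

3.661

Row total (D) = 97; column total (Middle) = 67; N = 248.
Expected count E = 97 × 67 / 248 = 26.2056.
Contribution = (O − E)²/E = (36 − 26.2056)² / 26.2056 = 3.661.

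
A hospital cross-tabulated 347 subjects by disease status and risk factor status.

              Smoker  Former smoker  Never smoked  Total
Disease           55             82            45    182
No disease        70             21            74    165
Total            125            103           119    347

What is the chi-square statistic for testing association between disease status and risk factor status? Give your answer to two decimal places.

Grand total N = 347.
Expected counts (row total × column total / N):
  Disease, Smoker: 182×125/347 = 65.562
  Disease, Former smoker: 182×103/347 = 54.023
  Disease, Never smoked: 182×119/347 = 62.415
  No disease, Smoker: 165×125/347 = 59.438
  No disease, Former smoker: 165×103/347 = 48.977
  No disease, Never smoked: 165×119/347 = 56.585
Contributions (O − E)²/E:
  (55 − 65.562)²/65.562 = 1.7015
  (82 − 54.023)²/54.023 = 14.4885
  (45 − 62.415)²/62.415 = 4.8591
  (70 − 59.438)²/59.438 = 1.8768
  (21 − 48.977)²/48.977 = 15.9812
  (74 − 56.585)²/56.585 = 5.3598
χ² = 1.7015 + 14.4885 + 4.8591 + 1.8768 + 15.9812 + 5.3598 = 44.27

44.27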